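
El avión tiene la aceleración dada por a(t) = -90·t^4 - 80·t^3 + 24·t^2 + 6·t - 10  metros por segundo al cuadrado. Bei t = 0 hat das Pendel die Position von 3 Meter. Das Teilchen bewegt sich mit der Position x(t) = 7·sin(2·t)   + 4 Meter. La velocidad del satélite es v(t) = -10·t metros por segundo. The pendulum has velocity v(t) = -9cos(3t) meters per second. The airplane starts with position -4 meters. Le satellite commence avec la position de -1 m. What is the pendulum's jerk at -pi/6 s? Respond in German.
Wir müssen unsere Gleichung für die Geschwindigkeit v(t) = -9·cos(3·t) 2-mal ableiten. Mit d/dt von v(t) finden wir a(t) = 27·sin(3·t). Die Ableitung von der Beschleunigung ergibt den Ruck: j(t) = 81·cos(3·t). Aus der Gleichung für den Ruck j(t) = 81·cos(3·t), setzen wir t = -pi/6 ein und erhalten j = 0.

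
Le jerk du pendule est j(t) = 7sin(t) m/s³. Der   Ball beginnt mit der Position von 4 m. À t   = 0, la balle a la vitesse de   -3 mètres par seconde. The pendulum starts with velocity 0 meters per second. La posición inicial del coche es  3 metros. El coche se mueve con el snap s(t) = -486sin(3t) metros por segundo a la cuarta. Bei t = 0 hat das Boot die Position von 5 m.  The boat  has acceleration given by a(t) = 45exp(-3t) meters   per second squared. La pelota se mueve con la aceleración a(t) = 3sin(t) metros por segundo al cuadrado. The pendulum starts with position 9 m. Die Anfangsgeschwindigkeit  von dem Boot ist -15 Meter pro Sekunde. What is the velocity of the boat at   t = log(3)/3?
Starting from acceleration a(t) = 45·exp(-3·t), we take 1 antiderivative. Integrating acceleration and using the initial condition v(0) = -15, we get v(t) = -15·exp(-3·t). We have velocity v(t) = -15·exp(-3·t). Substituting t = log(3)/3: v(log(3)/3) = -5.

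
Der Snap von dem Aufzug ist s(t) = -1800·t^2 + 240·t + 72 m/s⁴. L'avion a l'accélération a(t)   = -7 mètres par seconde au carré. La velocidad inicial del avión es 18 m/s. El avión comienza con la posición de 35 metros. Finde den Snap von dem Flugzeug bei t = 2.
Wir müssen unsere Gleichung für die Beschleunigung a(t) = -7 2-mal ableiten. Durch Ableiten von der Beschleunigung erhalten wir den Ruck: j(t) = 0. Durch Ableiten von dem Ruck erhalten wir den Snap: s(t) = 0. Wir haben den Snap s(t) = 0. Durch Einsetzen von t = 2: s(2) = 0.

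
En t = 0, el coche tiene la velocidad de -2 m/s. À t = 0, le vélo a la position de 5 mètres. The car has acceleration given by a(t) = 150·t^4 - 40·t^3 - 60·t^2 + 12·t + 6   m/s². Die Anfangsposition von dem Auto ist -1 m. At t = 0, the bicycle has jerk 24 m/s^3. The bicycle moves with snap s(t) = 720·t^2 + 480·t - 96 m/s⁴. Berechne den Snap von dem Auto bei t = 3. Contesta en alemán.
Um dies zu lösen, müssen wir 2 Ableitungen unserer Gleichung für die Beschleunigung a(t) = 150·t^4 - 40·t^3 - 60·t^2 + 12·t + 6 nehmen. Durch Ableiten von der Beschleunigung erhalten wir den Ruck: j(t) = 600·t^3 - 120·t^2 - 120·t + 12. Mit d/dt von j(t) finden wir s(t) = 1800·t^2 - 240·t - 120. Wir haben den Snap s(t) = 1800·t^2 - 240·t - 120. Durch Einsetzen von t = 3: s(3) = 15360.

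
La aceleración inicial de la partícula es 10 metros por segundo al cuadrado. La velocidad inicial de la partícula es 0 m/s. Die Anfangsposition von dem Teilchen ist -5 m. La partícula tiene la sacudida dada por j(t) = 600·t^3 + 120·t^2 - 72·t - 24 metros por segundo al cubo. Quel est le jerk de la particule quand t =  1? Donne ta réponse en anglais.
From the given jerk equation j(t) = 600·t^3 + 120·t^2 - 72·t - 24, we substitute t = 1 to get j = 624.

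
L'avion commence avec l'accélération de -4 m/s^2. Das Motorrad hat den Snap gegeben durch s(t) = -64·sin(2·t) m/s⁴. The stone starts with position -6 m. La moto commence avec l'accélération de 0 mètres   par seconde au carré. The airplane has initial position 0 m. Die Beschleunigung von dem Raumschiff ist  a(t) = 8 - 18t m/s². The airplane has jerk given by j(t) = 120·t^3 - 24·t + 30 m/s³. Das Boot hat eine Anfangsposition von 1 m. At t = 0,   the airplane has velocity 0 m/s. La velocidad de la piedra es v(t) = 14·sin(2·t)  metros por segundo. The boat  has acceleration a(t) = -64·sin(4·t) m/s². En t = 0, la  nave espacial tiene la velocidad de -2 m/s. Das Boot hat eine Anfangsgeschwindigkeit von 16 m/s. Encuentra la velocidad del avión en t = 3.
Necesitamos integrar nuestra ecuación de la sacudida j(t) = 120·t^3 - 24·t + 30 2 veces. Integrando la sacudida y usando la condición inicial a(0) = -4, obtenemos a(t) = 30·t^4 - 12·t^2 + 30·t - 4. Tomando ∫a(t)dt y aplicando v(0) = 0, encontramos v(t) = t·(6·t^4 - 4·t^2 + 15·t - 4). Usando v(t) = t·(6·t^4 - 4·t^2 + 15·t - 4) y sustituyendo t = 3, encontramos v = 1473.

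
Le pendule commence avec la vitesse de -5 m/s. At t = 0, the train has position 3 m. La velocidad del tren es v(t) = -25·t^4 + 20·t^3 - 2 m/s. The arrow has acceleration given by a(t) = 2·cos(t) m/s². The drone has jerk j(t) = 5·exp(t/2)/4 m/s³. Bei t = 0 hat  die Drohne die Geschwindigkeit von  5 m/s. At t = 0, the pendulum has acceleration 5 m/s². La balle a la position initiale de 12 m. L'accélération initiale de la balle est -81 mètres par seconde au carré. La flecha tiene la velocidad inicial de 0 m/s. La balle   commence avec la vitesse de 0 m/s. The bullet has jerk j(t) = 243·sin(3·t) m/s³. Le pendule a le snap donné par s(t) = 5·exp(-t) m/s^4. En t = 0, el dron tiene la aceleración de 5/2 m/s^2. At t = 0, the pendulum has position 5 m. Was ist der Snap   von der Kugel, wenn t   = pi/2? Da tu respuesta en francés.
Pour résoudre ceci, nous devons prendre 1 dérivée de notre équation du jerk j(t) = 243·sin(3·t). En prenant d/dt de j(t), nous trouvons s(t) = 729·cos(3·t). Nous avons le snap s(t) = 729·cos(3·t). En substituant t = pi/2: s(pi/2) = 0.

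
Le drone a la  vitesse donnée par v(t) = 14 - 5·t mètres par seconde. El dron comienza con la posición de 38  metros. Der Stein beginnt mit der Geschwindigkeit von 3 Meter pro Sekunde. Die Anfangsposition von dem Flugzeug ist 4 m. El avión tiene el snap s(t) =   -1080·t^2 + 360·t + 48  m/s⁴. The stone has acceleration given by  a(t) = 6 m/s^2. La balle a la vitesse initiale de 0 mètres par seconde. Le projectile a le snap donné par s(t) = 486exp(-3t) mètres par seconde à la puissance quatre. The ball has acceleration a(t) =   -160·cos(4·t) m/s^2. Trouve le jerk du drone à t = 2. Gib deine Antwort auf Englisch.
To solve this, we need to take 2 derivatives of our velocity equation v(t) = 14 - 5·t. The derivative of velocity gives acceleration: a(t) = -5. The derivative of acceleration gives jerk: j(t) = 0. We have jerk j(t) = 0. Substituting t = 2: j(2) = 0.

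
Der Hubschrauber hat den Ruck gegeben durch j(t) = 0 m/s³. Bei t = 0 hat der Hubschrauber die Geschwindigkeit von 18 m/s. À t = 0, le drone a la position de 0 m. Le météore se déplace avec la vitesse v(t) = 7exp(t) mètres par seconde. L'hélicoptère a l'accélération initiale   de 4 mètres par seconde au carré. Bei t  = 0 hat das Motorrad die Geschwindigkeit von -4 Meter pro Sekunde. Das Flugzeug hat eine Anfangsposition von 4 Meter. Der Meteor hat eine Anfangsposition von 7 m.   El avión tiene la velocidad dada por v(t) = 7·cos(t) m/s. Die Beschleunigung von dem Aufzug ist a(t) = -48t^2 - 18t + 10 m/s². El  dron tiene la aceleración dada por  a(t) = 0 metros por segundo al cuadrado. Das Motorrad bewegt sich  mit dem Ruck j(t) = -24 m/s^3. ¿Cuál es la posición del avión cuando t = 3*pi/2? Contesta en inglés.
We need to integrate our velocity equation v(t) = 7·cos(t) 1 time. Taking ∫v(t)dt and applying x(0) = 4, we find x(t) = 7·sin(t) + 4. Using x(t) = 7·sin(t) + 4 and substituting t = 3*pi/2, we find x = -3.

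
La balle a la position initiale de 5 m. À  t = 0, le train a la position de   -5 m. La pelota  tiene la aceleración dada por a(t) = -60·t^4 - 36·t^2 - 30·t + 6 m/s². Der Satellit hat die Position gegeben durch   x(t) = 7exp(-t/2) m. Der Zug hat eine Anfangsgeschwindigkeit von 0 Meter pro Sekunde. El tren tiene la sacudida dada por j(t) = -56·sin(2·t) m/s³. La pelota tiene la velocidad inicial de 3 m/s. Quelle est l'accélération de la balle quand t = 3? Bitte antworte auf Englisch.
Using a(t) = -60·t^4 - 36·t^2 - 30·t + 6 and substituting t = 3, we find a = -5268.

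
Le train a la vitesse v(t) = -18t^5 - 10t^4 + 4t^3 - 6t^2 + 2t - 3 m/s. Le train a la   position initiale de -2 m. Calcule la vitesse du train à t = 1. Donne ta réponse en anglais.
From the given velocity equation v(t) = -18·t^5 - 10·t^4 + 4·t^3 - 6·t^2 + 2·t - 3, we substitute t = 1 to get v = -31.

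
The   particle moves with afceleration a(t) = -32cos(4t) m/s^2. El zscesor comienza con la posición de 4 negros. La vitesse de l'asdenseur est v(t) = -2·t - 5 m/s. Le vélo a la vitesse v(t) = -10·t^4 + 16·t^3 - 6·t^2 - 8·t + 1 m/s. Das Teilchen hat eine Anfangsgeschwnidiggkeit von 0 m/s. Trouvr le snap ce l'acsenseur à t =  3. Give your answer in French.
Pour résoudre ceci, nous devons prendre 3 dérivées de notre équation de la vitesse v(t) = -2·t - 5. La dérivée de la vitesse donne l'accélération: a(t) = -2. La dérivée de l'accélération donne le jerk: j(t) = 0. La dérivée du jerk donne le snap: s(t) = 0. De l'équation du snap s(t) = 0, nous substituons t = 3 pour obtenir s = 0.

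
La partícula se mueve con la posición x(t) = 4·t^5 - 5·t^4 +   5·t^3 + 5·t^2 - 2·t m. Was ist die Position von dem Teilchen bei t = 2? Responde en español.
Usando x(t) = 4·t^5 - 5·t^4 + 5·t^3 + 5·t^2 - 2·t y sustituyendo t = 2, encontramos x = 104.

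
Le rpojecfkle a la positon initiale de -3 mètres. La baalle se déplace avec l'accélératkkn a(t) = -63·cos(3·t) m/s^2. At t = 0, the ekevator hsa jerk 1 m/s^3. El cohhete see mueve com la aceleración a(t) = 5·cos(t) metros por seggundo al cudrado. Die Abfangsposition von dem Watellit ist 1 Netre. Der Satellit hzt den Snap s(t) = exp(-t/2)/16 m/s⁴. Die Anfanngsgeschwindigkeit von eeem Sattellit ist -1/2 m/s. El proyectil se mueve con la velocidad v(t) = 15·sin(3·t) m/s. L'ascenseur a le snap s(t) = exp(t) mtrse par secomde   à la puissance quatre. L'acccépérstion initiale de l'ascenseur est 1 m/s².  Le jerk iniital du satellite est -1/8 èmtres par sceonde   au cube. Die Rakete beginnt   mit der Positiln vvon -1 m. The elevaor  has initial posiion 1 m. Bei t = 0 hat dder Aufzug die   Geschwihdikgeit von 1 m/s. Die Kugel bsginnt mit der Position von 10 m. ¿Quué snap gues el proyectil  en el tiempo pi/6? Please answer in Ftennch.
Pour résoudre ceci, nous devons prendre 3 dérivées de notre équation de la vitesse v(t) = 15·sin(3·t). La dérivée de la vitesse donne l'accélération: a(t) = 45·cos(3·t). La dérivée de l'accélération donne le jerk: j(t) = -135·sin(3·t). En dérivant le jerk, nous obtenons le snap: s(t) = -405·cos(3·t). Nous avons le snap s(t) = -405·cos(3·t). En substituant t = pi/6: s(pi/6) = 0.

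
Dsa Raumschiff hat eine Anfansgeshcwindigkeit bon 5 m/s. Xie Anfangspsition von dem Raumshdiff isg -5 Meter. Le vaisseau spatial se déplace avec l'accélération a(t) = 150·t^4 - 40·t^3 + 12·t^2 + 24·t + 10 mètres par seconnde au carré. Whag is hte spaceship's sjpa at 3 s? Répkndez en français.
Nous devons dériver notre équation de l'accélération a(t) = 150·t^4 - 40·t^3 + 12·t^2 + 24·t + 10 2 fois. La dérivée de l'accélération donne le jerk: j(t) = 600·t^3 - 120·t^2 + 24·t + 24. En prenant d/dt de j(t), nous trouvons s(t) = 1800·t^2 - 240·t + 24. Nous avons le snap s(t) = 1800·t^2 - 240·t + 24. En substituant t = 3: s(3) = 15504.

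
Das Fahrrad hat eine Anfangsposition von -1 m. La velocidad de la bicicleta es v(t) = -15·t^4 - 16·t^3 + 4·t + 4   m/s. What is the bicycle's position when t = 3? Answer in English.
Starting from velocity v(t) = -15·t^4 - 16·t^3 + 4·t + 4, we take 1 antiderivative. Integrating velocity and using the initial condition x(0) = -1, we get x(t) = -3·t^5 - 4·t^4 + 2·t^2 + 4·t - 1. We have position x(t) = -3·t^5 - 4·t^4 + 2·t^2 + 4·t - 1. Substituting t = 3: x(3) = -1024.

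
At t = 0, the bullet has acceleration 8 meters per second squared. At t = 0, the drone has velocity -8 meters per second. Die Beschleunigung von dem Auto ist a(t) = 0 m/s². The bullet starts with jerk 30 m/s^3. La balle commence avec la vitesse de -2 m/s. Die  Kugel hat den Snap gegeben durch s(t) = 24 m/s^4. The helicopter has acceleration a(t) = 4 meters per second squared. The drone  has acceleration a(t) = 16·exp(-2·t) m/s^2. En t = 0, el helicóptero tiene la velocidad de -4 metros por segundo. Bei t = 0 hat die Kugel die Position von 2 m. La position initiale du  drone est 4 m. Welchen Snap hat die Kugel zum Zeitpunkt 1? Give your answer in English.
From the given snap equation s(t) = 24, we substitute t = 1 to get s = 24.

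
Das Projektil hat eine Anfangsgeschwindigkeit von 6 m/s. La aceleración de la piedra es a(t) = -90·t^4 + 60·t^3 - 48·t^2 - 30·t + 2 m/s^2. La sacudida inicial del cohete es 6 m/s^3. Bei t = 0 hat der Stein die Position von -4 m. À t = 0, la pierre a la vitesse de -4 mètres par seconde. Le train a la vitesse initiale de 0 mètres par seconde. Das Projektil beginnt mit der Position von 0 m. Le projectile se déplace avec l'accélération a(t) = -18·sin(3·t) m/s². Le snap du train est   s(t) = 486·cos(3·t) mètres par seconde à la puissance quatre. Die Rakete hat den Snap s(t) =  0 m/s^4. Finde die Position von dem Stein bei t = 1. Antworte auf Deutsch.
Um dies zu lösen, müssen wir 2 Integrale unserer Gleichung für die Beschleunigung a(t) = -90·t^4 + 60·t^3 - 48·t^2 - 30·t + 2 finden. Die Stammfunktion von der Beschleunigung ist die Geschwindigkeit. Mit v(0) = -4 erhalten wir v(t) = -18·t^5 + 15·t^4 - 16·t^3 - 15·t^2 + 2·t - 4. Die Stammfunktion von der Geschwindigkeit, mit x(0) = -4, ergibt die Position: x(t) = -3·t^6 + 3·t^5 - 4·t^4 - 5·t^3 + t^2 - 4·t - 4. Wir haben die Position x(t) = -3·t^6 + 3·t^5 - 4·t^4 - 5·t^3 + t^2 - 4·t - 4. Durch Einsetzen von t = 1: x(1) = -16.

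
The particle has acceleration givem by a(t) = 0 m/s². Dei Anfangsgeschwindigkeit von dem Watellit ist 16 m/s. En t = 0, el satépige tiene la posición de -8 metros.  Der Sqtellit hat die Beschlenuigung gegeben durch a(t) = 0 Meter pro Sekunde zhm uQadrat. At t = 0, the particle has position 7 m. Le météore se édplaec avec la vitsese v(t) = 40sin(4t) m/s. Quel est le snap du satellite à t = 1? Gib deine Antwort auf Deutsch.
Um dies zu lösen, müssen wir 2 Ableitungen unserer Gleichung für die Beschleunigung a(t) = 0 nehmen. Mit d/dt von a(t) finden wir j(t) = 0. Die Ableitung von dem Ruck ergibt den Snap: s(t) = 0. Wir haben den Snap s(t) = 0. Durch Einsetzen von t = 1: s(1) = 0.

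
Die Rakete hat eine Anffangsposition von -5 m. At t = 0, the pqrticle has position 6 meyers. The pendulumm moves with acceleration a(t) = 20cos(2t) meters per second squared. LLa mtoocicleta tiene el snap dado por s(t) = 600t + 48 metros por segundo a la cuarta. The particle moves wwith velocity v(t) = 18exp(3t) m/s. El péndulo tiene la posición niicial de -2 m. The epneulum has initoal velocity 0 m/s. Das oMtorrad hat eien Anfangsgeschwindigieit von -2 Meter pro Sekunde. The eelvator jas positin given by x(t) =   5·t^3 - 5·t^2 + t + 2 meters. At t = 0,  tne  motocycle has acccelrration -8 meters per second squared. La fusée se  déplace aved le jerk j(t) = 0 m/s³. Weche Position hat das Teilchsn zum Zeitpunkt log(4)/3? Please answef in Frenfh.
Pour résoudre ceci, nous devons prendre 1 primitive de notre équation de la vitesse v(t) = 18·exp(3·t). La primitive de la vitesse est la position. En utilisant x(0) = 6, nous obtenons x(t) = 6·exp(3·t). De l'équation de la position x(t) = 6·exp(3·t), nous substituons t = log(4)/3 pour obtenir x = 24.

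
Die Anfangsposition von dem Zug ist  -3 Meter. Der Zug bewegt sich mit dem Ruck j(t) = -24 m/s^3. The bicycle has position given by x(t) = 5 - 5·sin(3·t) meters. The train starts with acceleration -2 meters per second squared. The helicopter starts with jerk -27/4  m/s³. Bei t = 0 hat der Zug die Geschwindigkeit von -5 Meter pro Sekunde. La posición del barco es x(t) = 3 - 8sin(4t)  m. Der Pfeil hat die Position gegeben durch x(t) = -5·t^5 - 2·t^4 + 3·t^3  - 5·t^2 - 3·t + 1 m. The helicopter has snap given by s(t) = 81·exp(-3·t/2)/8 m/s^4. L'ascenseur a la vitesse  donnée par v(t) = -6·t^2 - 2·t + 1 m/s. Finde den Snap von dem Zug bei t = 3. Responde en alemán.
Wir müssen unsere Gleichung für den Ruck j(t) = -24 1-mal ableiten. Mit d/dt von j(t) finden wir s(t) = 0. Wir haben den Snap s(t) = 0. Durch Einsetzen von t = 3: s(3) = 0.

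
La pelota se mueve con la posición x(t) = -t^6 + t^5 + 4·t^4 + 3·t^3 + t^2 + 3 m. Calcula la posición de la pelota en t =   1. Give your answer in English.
We have position x(t) = -t^6 + t^5 + 4·t^4 + 3·t^3 + t^2 + 3. Substituting t = 1: x(1) = 11.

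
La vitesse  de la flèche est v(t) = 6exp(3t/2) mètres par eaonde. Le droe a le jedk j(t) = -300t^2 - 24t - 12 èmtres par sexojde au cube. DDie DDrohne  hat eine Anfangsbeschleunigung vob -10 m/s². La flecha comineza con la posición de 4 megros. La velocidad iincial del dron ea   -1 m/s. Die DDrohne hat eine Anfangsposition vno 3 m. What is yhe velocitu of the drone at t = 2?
We need to integrate our jerk equation j(t) = -300·t^2 - 24·t - 12 2 times. The integral of jerk is acceleration. Using a(0) = -10, we get a(t) = -100·t^3 - 12·t^2 - 12·t - 10. The antiderivative of acceleration, with v(0) = -1, gives velocity: v(t) = -25·t^4 - 4·t^3 - 6·t^2 - 10·t - 1. Using v(t) = -25·t^4 - 4·t^3 - 6·t^2 - 10·t - 1 and substituting t = 2, we find v = -477.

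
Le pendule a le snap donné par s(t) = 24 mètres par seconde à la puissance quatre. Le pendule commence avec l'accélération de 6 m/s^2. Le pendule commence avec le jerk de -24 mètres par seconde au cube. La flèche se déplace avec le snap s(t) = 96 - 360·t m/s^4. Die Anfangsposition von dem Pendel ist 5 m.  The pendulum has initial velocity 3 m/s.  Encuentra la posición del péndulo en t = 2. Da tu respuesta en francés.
Nous devons intégrer notre équation du snap s(t) = 24 4 fois. En intégrant le snap et en utilisant la condition initiale j(0) = -24, nous obtenons j(t) = 24·t - 24. L'intégrale du jerk, avec a(0) = 6, donne l'accélération: a(t) = 12·t^2 - 24·t + 6. En intégrant l'accélération et en utilisant la condition initiale v(0) = 3, nous obtenons v(t) = 4·t^3 - 12·t^2 + 6·t + 3. En prenant ∫v(t)dt et en appliquant x(0) = 5, nous trouvons x(t) = t^4 - 4·t^3 + 3·t^2 + 3·t + 5. Nous avons la position x(t) = t^4 - 4·t^3 + 3·t^2 + 3·t + 5. En substituant t = 2: x(2) = 7.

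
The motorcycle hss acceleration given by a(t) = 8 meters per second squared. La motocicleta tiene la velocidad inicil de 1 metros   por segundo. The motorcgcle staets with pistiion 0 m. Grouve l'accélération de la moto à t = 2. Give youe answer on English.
We have acceleration a(t) = 8. Substituting t = 2: a(2) = 8.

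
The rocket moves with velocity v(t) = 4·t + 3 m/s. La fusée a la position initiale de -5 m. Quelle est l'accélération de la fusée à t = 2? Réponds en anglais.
To solve this, we need to take 1 derivative of our velocity equation v(t) = 4·t + 3. The derivative of velocity gives acceleration: a(t) = 4. From the given acceleration equation a(t) = 4, we substitute t = 2 to get a = 4.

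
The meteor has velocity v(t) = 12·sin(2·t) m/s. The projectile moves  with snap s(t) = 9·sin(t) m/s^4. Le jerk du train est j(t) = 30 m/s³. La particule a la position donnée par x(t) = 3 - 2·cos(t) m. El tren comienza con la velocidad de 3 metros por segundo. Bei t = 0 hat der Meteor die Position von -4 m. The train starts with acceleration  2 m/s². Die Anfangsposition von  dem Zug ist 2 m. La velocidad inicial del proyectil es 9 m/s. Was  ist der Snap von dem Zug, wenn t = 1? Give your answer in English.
Starting from jerk j(t) = 30, we take 1 derivative. Taking d/dt of j(t), we find s(t) = 0. From the given snap equation s(t) = 0, we substitute t = 1 to get s = 0.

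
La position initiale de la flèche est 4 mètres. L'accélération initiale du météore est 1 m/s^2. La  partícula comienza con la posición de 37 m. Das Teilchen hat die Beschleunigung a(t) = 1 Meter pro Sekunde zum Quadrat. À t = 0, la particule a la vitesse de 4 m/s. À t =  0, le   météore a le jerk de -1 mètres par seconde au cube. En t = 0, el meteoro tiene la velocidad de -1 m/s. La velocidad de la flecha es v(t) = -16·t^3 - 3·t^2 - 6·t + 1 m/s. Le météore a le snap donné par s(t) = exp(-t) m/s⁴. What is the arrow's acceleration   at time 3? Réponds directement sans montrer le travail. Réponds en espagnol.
La respuesta es -456.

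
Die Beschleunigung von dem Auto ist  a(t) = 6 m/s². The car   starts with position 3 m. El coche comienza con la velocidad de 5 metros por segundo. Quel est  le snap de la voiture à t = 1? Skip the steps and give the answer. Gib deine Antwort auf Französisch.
La réponse est 0.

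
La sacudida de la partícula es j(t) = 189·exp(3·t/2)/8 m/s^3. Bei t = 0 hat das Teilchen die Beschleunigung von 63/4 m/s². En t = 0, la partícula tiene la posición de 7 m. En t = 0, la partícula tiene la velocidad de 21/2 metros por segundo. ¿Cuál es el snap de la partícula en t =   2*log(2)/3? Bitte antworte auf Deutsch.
Wir müssen unsere Gleichung für den Ruck j(t) = 189·exp(3·t/2)/8 1-mal ableiten. Mit d/dt von j(t) finden wir s(t) = 567·exp(3·t/2)/16. Mit s(t) = 567·exp(3·t/2)/16 und Einsetzen von t = 2*log(2)/3, finden wir s = 567/8.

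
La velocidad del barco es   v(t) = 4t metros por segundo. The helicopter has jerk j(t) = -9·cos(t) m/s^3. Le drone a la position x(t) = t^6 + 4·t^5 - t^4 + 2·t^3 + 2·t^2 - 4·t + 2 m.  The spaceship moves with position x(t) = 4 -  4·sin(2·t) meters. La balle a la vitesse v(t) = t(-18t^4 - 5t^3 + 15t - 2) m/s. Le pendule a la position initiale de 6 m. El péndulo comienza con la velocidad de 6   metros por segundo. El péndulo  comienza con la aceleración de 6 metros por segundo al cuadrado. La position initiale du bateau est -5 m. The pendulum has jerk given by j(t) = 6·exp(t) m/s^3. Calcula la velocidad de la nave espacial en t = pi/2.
Debemos derivar nuestra ecuación de la posición x(t) = 4 - 4·sin(2·t) 1 vez. Tomando d/dt de x(t), encontramos v(t) = -8·cos(2·t). De la ecuación de la velocidad v(t) = -8·cos(2·t), sustituimos t = pi/2 para obtener v = 8.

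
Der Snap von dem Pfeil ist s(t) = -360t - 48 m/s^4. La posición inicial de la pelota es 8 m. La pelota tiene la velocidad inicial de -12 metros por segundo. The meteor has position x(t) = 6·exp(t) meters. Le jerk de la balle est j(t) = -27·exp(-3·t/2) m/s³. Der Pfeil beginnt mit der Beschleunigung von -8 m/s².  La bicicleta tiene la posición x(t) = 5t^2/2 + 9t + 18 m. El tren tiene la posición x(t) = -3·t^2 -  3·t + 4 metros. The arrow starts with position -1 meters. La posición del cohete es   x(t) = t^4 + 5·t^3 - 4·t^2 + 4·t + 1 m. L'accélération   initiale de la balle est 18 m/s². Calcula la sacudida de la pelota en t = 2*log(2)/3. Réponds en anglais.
From the given jerk equation j(t) = -27·exp(-3·t/2), we substitute t = 2*log(2)/3 to get j = -27/2.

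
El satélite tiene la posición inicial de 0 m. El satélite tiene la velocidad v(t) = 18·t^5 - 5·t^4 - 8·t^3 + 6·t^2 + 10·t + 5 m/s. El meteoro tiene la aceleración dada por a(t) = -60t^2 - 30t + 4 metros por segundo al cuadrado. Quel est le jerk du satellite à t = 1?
Pour résoudre ceci, nous devons prendre 2 dérivées de notre équation de la vitesse v(t) = 18·t^5 - 5·t^4 - 8·t^3 + 6·t^2 + 10·t + 5. En dérivant la vitesse, nous obtenons l'accélération: a(t) = 90·t^4 - 20·t^3 - 24·t^2 + 12·t + 10. En prenant d/dt de a(t), nous trouvons j(t) = 360·t^3 - 60·t^2 - 48·t + 12. De l'équation du jerk j(t) = 360·t^3 - 60·t^2 - 48·t + 12, nous substituons t = 1 pour obtenir j = 264.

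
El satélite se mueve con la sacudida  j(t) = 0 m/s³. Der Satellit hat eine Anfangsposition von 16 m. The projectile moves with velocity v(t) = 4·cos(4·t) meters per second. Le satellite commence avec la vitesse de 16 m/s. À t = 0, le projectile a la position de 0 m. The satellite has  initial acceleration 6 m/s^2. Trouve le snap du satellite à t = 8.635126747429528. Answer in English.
We must differentiate our jerk equation j(t) = 0 1 time. Taking d/dt of j(t), we find s(t) = 0. Using s(t) = 0 and substituting t = 8.635126747429528, we find s = 0.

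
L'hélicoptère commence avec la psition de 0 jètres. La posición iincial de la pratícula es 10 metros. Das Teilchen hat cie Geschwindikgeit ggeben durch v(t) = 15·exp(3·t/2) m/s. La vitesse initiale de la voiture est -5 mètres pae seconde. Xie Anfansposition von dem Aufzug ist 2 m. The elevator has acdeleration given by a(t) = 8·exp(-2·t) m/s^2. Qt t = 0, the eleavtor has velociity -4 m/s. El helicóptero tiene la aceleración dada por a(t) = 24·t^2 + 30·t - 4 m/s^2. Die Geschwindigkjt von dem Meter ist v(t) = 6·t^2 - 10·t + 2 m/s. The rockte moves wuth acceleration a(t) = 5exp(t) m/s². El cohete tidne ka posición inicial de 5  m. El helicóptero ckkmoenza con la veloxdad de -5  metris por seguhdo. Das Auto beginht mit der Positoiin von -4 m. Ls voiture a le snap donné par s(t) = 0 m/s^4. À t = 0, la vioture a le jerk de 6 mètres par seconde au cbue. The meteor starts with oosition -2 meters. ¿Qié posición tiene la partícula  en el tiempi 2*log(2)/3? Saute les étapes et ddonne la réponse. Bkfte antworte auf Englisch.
The answer is 20.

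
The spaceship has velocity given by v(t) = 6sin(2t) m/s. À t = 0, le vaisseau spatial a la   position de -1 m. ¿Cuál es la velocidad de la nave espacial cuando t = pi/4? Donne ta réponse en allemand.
Mit v(t) = 6·sin(2·t) und Einsetzen von t = pi/4, finden wir v = 6.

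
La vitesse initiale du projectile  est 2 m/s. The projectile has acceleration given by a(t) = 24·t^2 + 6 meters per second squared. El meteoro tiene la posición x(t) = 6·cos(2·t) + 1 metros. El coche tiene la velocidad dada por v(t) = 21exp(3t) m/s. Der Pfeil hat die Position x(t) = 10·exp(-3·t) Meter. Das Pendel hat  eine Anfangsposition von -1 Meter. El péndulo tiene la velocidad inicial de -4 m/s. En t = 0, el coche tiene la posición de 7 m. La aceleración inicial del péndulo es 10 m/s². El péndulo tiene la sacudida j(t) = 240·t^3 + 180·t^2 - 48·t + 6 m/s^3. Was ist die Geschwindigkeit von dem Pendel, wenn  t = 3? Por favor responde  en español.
Partiendo de la sacudida j(t) = 240·t^3 + 180·t^2 - 48·t + 6, tomamos 2 antiderivadas. Tomando ∫j(t)dt y aplicando a(0) = 10, encontramos a(t) = 60·t^4 + 60·t^3 - 24·t^2 + 6·t + 10. La integral de la aceleración, con v(0) = -4, da la velocidad: v(t) = 12·t^5 + 15·t^4 - 8·t^3 + 3·t^2 + 10·t - 4. De la ecuación de la velocidad v(t) = 12·t^5 + 15·t^4 - 8·t^3 + 3·t^2 + 10·t - 4, sustituimos t = 3 para obtener v = 3968.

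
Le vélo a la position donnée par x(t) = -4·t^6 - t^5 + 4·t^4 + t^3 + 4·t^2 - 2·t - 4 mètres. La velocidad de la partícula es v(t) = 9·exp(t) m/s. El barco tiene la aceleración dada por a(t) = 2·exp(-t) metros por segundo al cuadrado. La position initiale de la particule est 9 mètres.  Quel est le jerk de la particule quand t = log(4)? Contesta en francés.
Nous devons dériver notre équation de la vitesse v(t) = 9·exp(t) 2 fois. En prenant d/dt de v(t), nous trouvons a(t) = 9·exp(t). En prenant d/dt de a(t), nous trouvons j(t) = 9·exp(t). De l'équation du jerk j(t) = 9·exp(t), nous substituons t = log(4) pour obtenir j = 36.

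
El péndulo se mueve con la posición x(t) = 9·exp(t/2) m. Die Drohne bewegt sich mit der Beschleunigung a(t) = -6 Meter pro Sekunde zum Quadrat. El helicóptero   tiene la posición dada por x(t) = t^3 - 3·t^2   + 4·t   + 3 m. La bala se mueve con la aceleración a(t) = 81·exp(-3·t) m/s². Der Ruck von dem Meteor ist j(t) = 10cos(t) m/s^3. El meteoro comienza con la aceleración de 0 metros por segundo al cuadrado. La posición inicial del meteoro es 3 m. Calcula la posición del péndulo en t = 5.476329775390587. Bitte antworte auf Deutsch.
Aus der Gleichung für die Position x(t) = 9·exp(t/2), setzen wir t = 5.476329775390587 ein und erhalten x = 139.127317206803.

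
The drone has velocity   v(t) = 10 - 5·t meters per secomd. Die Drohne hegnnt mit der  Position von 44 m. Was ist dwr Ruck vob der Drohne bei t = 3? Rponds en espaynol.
Para resolver esto, necesitamos tomar 2 derivadas de nuestra ecuación de la velocidad v(t) = 10 - 5·t. Derivando la velocidad, obtenemos la aceleración: a(t) = -5. Derivando la aceleración, obtenemos la sacudida: j(t) = 0. Tenemos la sacudida j(t) = 0. Sustituyendo t = 3: j(3) = 0.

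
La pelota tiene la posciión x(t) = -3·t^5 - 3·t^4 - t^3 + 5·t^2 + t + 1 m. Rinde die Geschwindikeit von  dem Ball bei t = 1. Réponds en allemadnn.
Um dies zu lösen, müssen wir 1 Ableitung unserer Gleichung für die Position x(t) = -3·t^5 - 3·t^4 - t^3 + 5·t^2 + t + 1 nehmen. Mit d/dt von x(t) finden wir v(t) = -15·t^4 - 12·t^3 - 3·t^2 + 10·t + 1. Wir haben die Geschwindigkeit v(t) = -15·t^4 - 12·t^3 - 3·t^2 + 10·t + 1. Durch Einsetzen von t = 1: v(1) = -19.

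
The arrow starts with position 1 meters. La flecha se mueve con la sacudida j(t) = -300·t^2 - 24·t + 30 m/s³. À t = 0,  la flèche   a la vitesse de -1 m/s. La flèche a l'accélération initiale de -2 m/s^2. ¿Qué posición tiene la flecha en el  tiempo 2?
Debemos encontrar la integral de nuestra ecuación de la sacudida j(t) = -300·t^2 - 24·t + 30 3 veces. Integrando la sacudida y usando la condición inicial a(0) = -2, obtenemos a(t) = -100·t^3 - 12·t^2 + 30·t - 2. La antiderivada de la aceleración es la velocidad. Usando v(0) = -1, obtenemos v(t) = -25·t^4 - 4·t^3 + 15·t^2 - 2·t - 1. Tomando ∫v(t)dt y aplicando x(0) = 1, encontramos x(t) = -5·t^5 - t^4 + 5·t^3 - t^2 - t + 1. De la ecuación de la posición x(t) = -5·t^5 - t^4 + 5·t^3 - t^2 - t + 1, sustituimos t = 2 para obtener x = -141.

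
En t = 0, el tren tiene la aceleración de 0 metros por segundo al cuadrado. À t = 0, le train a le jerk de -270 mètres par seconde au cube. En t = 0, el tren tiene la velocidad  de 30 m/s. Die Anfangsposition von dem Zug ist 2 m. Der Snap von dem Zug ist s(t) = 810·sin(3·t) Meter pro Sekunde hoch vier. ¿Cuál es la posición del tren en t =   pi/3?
Para resolver esto, necesitamos tomar 4 integrales de nuestra ecuación del snap s(t) = 810·sin(3·t). Tomando ∫s(t)dt y aplicando j(0) = -270, encontramos j(t) = -270·cos(3·t). Tomando ∫j(t)dt y aplicando a(0) = 0, encontramos a(t) = -90·sin(3·t). Integrando la aceleración y usando la condición inicial v(0) = 30, obtenemos v(t) = 30·cos(3·t). Integrando la velocidad y usando la condición inicial x(0) = 2, obtenemos x(t) = 10·sin(3·t) + 2. Usando x(t) = 10·sin(3·t) + 2 y sustituyendo t = pi/3, encontramos x = 2.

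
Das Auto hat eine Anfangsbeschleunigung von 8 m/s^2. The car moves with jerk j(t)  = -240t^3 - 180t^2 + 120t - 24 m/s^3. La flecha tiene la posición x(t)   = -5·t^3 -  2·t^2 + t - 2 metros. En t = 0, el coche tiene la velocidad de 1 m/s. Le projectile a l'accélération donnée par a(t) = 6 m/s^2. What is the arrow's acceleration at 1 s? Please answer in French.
Nous devons dériver notre équation de la position x(t) = -5·t^3 - 2·t^2 + t - 2 2 fois. En prenant d/dt de x(t), nous trouvons v(t) = -15·t^2 - 4·t + 1. En prenant d/dt de v(t), nous trouvons a(t) = -30·t - 4. De l'équation de l'accélération a(t) = -30·t - 4, nous substituons t = 1 pour obtenir a = -34.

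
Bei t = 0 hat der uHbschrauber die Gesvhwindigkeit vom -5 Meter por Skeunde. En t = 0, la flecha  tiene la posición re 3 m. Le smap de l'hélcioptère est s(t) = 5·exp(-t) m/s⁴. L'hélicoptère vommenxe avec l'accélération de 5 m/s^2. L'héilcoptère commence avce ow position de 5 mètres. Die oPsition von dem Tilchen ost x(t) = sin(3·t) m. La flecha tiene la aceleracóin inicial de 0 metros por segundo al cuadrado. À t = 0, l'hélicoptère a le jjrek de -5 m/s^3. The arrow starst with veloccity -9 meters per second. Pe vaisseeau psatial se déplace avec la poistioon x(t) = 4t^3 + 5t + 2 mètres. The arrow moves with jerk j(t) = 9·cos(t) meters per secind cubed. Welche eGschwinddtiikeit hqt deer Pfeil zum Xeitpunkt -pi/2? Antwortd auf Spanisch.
Debemos encontrar la antiderivada de nuestra ecuación de la sacudida j(t) = 9·cos(t) 2 veces. Integrando la sacudida y usando la condición inicial a(0) = 0, obtenemos a(t) = 9·sin(t). La antiderivada de la aceleración, con v(0) = -9, da la velocidad: v(t) = -9·cos(t). De la ecuación de la velocidad v(t) = -9·cos(t), sustituimos t = -pi/2 para obtener v = 0.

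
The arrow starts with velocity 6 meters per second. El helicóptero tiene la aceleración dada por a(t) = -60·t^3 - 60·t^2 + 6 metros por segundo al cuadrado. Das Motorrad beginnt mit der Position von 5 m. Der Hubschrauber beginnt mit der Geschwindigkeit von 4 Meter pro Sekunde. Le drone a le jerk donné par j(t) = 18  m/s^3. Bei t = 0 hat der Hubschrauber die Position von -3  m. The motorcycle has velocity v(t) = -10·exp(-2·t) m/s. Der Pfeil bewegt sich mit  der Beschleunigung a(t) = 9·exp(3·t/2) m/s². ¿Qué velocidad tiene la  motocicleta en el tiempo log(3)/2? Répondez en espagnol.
Usando v(t) = -10·exp(-2·t) y sustituyendo t = log(3)/2, encontramos v = -10/3.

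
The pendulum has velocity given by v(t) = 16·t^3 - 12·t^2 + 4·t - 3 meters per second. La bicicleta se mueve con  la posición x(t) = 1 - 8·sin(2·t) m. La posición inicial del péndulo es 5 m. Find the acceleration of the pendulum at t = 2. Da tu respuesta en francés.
En partant de la vitesse v(t) = 16·t^3 - 12·t^2 + 4·t - 3, nous prenons 1 dérivée. La dérivée de la vitesse donne l'accélération: a(t) = 48·t^2 - 24·t + 4. Nous avons l'accélération a(t) = 48·t^2 - 24·t + 4. En substituant t = 2: a(2) = 148.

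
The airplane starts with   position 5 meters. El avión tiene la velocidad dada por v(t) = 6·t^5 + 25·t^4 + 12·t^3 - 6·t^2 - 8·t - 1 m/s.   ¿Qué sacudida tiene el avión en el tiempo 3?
Para resolver esto, necesitamos tomar 2 derivadas de nuestra ecuación de la velocidad v(t) = 6·t^5 + 25·t^4 + 12·t^3 - 6·t^2 - 8·t - 1. Derivando la velocidad, obtenemos la aceleración: a(t) = 30·t^4 + 100·t^3 + 36·t^2 - 12·t - 8. Derivando la aceleración, obtenemos la sacudida: j(t) = 120·t^3 + 300·t^2 + 72·t - 12. De la ecuación de la sacudida j(t) = 120·t^3 + 300·t^2 + 72·t - 12, sustituimos t = 3 para obtener j = 6144.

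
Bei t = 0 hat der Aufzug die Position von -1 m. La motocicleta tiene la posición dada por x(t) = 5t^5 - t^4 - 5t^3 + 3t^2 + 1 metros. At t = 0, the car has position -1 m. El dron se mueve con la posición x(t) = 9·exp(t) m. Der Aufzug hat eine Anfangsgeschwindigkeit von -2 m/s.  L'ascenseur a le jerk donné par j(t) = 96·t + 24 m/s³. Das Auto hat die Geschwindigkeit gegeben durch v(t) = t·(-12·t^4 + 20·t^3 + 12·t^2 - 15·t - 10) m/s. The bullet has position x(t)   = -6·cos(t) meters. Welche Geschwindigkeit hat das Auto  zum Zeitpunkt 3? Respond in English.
From the given velocity equation v(t) = t·(-12·t^4 + 20·t^3 + 12·t^2 - 15·t - 10), we substitute t = 3 to get v = -1137.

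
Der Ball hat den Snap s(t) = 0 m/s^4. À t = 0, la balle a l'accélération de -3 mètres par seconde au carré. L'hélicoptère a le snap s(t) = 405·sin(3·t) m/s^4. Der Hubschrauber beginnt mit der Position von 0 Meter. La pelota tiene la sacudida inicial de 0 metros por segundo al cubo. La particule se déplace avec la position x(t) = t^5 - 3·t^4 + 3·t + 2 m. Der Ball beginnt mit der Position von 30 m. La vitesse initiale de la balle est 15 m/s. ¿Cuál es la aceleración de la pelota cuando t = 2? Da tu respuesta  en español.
Partiendo del snap s(t) = 0, tomamos 2 antiderivadas. Tomando ∫s(t)dt y aplicando j(0) = 0, encontramos j(t) = 0. La integral de la sacudida, con a(0) = -3, da la aceleración: a(t) = -3. De la ecuación de la aceleración a(t) = -3, sustituimos t = 2 para obtener a = -3.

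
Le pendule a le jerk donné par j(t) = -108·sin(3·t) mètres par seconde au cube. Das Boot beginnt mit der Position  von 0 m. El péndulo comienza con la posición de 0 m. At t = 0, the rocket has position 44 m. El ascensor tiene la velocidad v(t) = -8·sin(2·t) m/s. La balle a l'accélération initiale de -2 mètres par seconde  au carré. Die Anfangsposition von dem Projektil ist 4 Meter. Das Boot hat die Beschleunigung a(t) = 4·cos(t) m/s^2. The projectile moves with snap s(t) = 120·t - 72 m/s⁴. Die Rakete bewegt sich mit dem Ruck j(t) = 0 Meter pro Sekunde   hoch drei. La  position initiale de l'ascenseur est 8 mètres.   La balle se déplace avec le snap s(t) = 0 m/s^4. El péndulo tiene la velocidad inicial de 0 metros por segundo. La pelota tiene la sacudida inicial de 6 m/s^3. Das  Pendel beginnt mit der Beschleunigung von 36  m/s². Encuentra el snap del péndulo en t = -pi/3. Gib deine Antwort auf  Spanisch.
Para resolver esto, necesitamos tomar 1 derivada de nuestra ecuación de la sacudida j(t) = -108·sin(3·t). Tomando d/dt de j(t), encontramos s(t) = -324·cos(3·t). Usando s(t) = -324·cos(3·t) y sustituyendo t = -pi/3, encontramos s = 324.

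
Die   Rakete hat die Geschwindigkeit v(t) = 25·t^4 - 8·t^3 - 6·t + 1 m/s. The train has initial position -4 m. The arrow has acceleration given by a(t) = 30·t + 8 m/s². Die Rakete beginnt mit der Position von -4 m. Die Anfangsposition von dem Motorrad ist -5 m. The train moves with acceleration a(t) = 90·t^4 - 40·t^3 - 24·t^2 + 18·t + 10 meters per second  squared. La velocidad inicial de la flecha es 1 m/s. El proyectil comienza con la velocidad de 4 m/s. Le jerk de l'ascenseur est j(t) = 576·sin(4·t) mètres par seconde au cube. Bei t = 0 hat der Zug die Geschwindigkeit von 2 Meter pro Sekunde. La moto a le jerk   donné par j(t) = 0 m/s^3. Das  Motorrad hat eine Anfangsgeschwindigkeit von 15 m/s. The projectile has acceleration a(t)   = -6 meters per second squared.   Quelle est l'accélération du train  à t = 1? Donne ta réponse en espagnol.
De la ecuación de la aceleración a(t) = 90·t^4 - 40·t^3 - 24·t^2 + 18·t + 10, sustituimos t = 1 para obtener a = 54.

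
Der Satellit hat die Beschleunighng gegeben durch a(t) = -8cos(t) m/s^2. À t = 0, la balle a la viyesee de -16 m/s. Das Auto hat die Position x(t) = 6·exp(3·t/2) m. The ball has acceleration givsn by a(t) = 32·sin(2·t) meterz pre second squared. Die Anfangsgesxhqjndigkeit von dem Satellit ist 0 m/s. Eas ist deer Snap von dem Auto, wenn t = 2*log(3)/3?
Ausgehend von der Position x(t) = 6·exp(3·t/2), nehmen wir 4 Ableitungen. Mit d/dt von x(t) finden wir v(t) = 9·exp(3·t/2). Die Ableitung von der Geschwindigkeit ergibt die Beschleunigung: a(t) = 27·exp(3·t/2)/2. Durch Ableiten von der Beschleunigung erhalten wir den Ruck: j(t) = 81·exp(3·t/2)/4. Durch Ableiten von dem Ruck erhalten wir den Snap: s(t) = 243·exp(3·t/2)/8. Mit s(t) = 243·exp(3·t/2)/8 und Einsetzen von t = 2*log(3)/3, finden wir s = 729/8.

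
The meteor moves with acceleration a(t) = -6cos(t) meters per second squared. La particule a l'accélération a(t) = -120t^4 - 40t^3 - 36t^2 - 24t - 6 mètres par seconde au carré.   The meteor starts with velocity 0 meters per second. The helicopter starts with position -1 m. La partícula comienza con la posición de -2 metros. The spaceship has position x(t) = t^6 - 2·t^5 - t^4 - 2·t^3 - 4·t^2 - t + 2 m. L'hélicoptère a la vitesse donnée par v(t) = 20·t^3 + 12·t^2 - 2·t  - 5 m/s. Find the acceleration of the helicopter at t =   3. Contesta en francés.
En partant de la vitesse v(t) = 20·t^3 + 12·t^2 - 2·t - 5, nous prenons 1 dérivée. En dérivant la vitesse, nous obtenons l'accélération: a(t) = 60·t^2 + 24·t - 2. Nous avons l'accélération a(t) = 60·t^2 + 24·t - 2. En substituant t = 3: a(3) = 610.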